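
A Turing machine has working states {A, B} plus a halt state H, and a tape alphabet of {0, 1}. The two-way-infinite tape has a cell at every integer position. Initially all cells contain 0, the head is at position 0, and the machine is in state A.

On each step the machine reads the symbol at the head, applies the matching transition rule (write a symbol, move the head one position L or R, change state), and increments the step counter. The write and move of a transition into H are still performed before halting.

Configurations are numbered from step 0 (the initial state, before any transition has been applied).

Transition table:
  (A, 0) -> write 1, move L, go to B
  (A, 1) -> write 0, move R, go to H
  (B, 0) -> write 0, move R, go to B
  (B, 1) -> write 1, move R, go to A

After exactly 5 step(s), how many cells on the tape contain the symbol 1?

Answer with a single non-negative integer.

Answer: 2

Derivation:
Step 1: in state A at pos 0, read 0 -> (A,0)->write 1,move L,goto B. Now: state=B, head=-1, tape[-2..1]=0010 (head:  ^)
Step 2: in state B at pos -1, read 0 -> (B,0)->write 0,move R,goto B. Now: state=B, head=0, tape[-2..1]=0010 (head:   ^)
Step 3: in state B at pos 0, read 1 -> (B,1)->write 1,move R,goto A. Now: state=A, head=1, tape[-2..2]=00100 (head:    ^)
Step 4: in state A at pos 1, read 0 -> (A,0)->write 1,move L,goto B. Now: state=B, head=0, tape[-2..2]=00110 (head:   ^)
Step 5: in state B at pos 0, read 1 -> (B,1)->write 1,move R,goto A. Now: state=A, head=1, tape[-2..2]=00110 (head:    ^)
Cells containing 1 after step 5: {0, 1} -> 2 cell(s)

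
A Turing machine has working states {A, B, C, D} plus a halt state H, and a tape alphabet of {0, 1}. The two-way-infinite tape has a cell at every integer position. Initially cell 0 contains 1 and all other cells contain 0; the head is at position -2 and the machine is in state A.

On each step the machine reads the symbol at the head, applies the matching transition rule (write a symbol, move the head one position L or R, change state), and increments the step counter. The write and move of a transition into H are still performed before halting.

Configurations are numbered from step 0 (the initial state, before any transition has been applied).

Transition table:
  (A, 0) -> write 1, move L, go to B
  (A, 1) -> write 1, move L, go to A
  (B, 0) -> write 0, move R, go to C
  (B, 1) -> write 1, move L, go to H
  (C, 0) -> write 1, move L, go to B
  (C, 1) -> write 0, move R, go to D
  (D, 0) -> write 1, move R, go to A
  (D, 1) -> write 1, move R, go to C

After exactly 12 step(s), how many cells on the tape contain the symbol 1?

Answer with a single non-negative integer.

Step 1: in state A at pos -2, read 0 -> (A,0)->write 1,move L,goto B. Now: state=B, head=-3, tape[-4..1]=001010 (head:  ^)
Step 2: in state B at pos -3, read 0 -> (B,0)->write 0,move R,goto C. Now: state=C, head=-2, tape[-4..1]=001010 (head:   ^)
Step 3: in state C at pos -2, read 1 -> (C,1)->write 0,move R,goto D. Now: state=D, head=-1, tape[-4..1]=000010 (head:    ^)
Step 4: in state D at pos -1, read 0 -> (D,0)->write 1,move R,goto A. Now: state=A, head=0, tape[-4..1]=000110 (head:     ^)
Step 5: in state A at pos 0, read 1 -> (A,1)->write 1,move L,goto A. Now: state=A, head=-1, tape[-4..1]=000110 (head:    ^)
Step 6: in state A at pos -1, read 1 -> (A,1)->write 1,move L,goto A. Now: state=A, head=-2, tape[-4..1]=000110 (head:   ^)
Step 7: in state A at pos -2, read 0 -> (A,0)->write 1,move L,goto B. Now: state=B, head=-3, tape[-4..1]=001110 (head:  ^)
Step 8: in state B at pos -3, read 0 -> (B,0)->write 0,move R,goto C. Now: state=C, head=-2, tape[-4..1]=001110 (head:   ^)
Step 9: in state C at pos -2, read 1 -> (C,1)->write 0,move R,goto D. Now: state=D, head=-1, tape[-4..1]=000110 (head:    ^)
Step 10: in state D at pos -1, read 1 -> (D,1)->write 1,move R,goto C. Now: state=C, head=0, tape[-4..1]=000110 (head:     ^)
Step 11: in state C at pos 0, read 1 -> (C,1)->write 0,move R,goto D. Now: state=D, head=1, tape[-4..2]=0001000 (head:      ^)
Step 12: in state D at pos 1, read 0 -> (D,0)->write 1,move R,goto A. Now: state=A, head=2, tape[-4..3]=00010100 (head:       ^)
Cells containing 1 after step 12: {-1, 1} -> 2 cell(s)

Answer: 2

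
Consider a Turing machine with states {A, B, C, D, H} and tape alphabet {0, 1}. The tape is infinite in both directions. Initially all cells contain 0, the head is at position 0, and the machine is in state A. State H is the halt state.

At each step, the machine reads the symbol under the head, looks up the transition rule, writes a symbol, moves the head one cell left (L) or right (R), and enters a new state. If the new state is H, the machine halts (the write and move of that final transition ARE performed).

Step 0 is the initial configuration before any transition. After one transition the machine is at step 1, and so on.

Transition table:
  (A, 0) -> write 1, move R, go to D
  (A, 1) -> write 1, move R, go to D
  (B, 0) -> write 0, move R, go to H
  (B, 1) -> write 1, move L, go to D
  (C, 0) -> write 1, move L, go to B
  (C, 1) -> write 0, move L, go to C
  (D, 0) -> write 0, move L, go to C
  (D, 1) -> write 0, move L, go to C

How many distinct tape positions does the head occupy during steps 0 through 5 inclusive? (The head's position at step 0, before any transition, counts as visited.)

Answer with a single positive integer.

Step 1: in state A at pos 0, read 0 -> (A,0)->write 1,move R,goto D. Now: state=D, head=1, tape[-1..2]=0100 (head:   ^)
Step 2: in state D at pos 1, read 0 -> (D,0)->write 0,move L,goto C. Now: state=C, head=0, tape[-1..2]=0100 (head:  ^)
Step 3: in state C at pos 0, read 1 -> (C,1)->write 0,move L,goto C. Now: state=C, head=-1, tape[-2..2]=00000 (head:  ^)
Step 4: in state C at pos -1, read 0 -> (C,0)->write 1,move L,goto B. Now: state=B, head=-2, tape[-3..2]=001000 (head:  ^)
Step 5: in state B at pos -2, read 0 -> (B,0)->write 0,move R,goto H. Now: state=H, head=-1, tape[-3..2]=001000 (head:   ^)
Head positions at steps 0..5: starting at 0, distinct positions visited = {-2, -1, 0, 1} -> 4 position(s)

Answer: 4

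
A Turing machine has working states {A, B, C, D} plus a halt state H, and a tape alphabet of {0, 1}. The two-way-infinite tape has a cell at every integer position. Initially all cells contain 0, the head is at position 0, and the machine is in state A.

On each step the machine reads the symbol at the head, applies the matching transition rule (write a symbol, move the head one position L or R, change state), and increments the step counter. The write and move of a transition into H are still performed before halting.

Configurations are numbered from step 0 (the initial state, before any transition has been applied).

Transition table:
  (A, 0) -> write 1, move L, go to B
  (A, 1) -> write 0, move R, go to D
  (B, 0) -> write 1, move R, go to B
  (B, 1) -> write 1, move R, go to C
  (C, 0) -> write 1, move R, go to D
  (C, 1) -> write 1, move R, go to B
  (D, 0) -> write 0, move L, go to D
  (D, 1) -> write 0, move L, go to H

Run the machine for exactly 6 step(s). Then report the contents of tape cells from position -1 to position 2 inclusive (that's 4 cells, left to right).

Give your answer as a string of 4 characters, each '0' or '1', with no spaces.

Step 1: in state A at pos 0, read 0 -> (A,0)->write 1,move L,goto B. Now: state=B, head=-1, tape[-2..1]=0010 (head:  ^)
Step 2: in state B at pos -1, read 0 -> (B,0)->write 1,move R,goto B. Now: state=B, head=0, tape[-2..1]=0110 (head:   ^)
Step 3: in state B at pos 0, read 1 -> (B,1)->write 1,move R,goto C. Now: state=C, head=1, tape[-2..2]=01100 (head:    ^)
Step 4: in state C at pos 1, read 0 -> (C,0)->write 1,move R,goto D. Now: state=D, head=2, tape[-2..3]=011100 (head:     ^)
Step 5: in state D at pos 2, read 0 -> (D,0)->write 0,move L,goto D. Now: state=D, head=1, tape[-2..3]=011100 (head:    ^)
Step 6: in state D at pos 1, read 1 -> (D,1)->write 0,move L,goto H. Now: state=H, head=0, tape[-2..3]=011000 (head:   ^)

Answer: 1100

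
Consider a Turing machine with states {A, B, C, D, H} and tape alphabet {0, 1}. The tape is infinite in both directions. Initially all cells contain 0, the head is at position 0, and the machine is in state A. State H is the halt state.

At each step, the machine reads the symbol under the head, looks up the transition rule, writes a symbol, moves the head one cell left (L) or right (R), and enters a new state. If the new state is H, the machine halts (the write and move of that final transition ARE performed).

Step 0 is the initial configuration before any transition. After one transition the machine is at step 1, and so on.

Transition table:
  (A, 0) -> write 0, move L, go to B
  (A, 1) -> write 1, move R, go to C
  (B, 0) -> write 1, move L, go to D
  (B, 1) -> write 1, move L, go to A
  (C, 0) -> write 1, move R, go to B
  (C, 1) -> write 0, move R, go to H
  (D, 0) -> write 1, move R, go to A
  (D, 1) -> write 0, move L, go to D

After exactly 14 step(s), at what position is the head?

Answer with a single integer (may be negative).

Step 1: in state A at pos 0, read 0 -> (A,0)->write 0,move L,goto B. Now: state=B, head=-1, tape[-2..1]=0000 (head:  ^)
Step 2: in state B at pos -1, read 0 -> (B,0)->write 1,move L,goto D. Now: state=D, head=-2, tape[-3..1]=00100 (head:  ^)
Step 3: in state D at pos -2, read 0 -> (D,0)->write 1,move R,goto A. Now: state=A, head=-1, tape[-3..1]=01100 (head:   ^)
Step 4: in state A at pos -1, read 1 -> (A,1)->write 1,move R,goto C. Now: state=C, head=0, tape[-3..1]=01100 (head:    ^)
Step 5: in state C at pos 0, read 0 -> (C,0)->write 1,move R,goto B. Now: state=B, head=1, tape[-3..2]=011100 (head:     ^)
Step 6: in state B at pos 1, read 0 -> (B,0)->write 1,move L,goto D. Now: state=D, head=0, tape[-3..2]=011110 (head:    ^)
Step 7: in state D at pos 0, read 1 -> (D,1)->write 0,move L,goto D. Now: state=D, head=-1, tape[-3..2]=011010 (head:   ^)
Step 8: in state D at pos -1, read 1 -> (D,1)->write 0,move L,goto D. Now: state=D, head=-2, tape[-3..2]=010010 (head:  ^)
Step 9: in state D at pos -2, read 1 -> (D,1)->write 0,move L,goto D. Now: state=D, head=-3, tape[-4..2]=0000010 (head:  ^)
Step 10: in state D at pos -3, read 0 -> (D,0)->write 1,move R,goto A. Now: state=A, head=-2, tape[-4..2]=0100010 (head:   ^)
Step 11: in state A at pos -2, read 0 -> (A,0)->write 0,move L,goto B. Now: state=B, head=-3, tape[-4..2]=0100010 (head:  ^)
Step 12: in state B at pos -3, read 1 -> (B,1)->write 1,move L,goto A. Now: state=A, head=-4, tape[-5..2]=00100010 (head:  ^)
Step 13: in state A at pos -4, read 0 -> (A,0)->write 0,move L,goto B. Now: state=B, head=-5, tape[-6..2]=000100010 (head:  ^)
Step 14: in state B at pos -5, read 0 -> (B,0)->write 1,move L,goto D. Now: state=D, head=-6, tape[-7..2]=0010100010 (head:  ^)

Answer: -6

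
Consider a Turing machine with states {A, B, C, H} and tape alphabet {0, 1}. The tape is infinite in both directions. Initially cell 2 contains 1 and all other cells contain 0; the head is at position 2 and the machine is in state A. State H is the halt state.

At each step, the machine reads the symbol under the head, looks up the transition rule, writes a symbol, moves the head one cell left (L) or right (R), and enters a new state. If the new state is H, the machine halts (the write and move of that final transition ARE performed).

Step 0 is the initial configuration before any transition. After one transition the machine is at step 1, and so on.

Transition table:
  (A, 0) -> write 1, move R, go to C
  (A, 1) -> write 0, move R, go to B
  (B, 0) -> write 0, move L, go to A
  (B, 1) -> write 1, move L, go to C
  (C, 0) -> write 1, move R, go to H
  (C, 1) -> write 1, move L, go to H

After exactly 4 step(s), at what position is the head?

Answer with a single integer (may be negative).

Answer: 4

Derivation:
Step 1: in state A at pos 2, read 1 -> (A,1)->write 0,move R,goto B. Now: state=B, head=3, tape[1..4]=0000 (head:   ^)
Step 2: in state B at pos 3, read 0 -> (B,0)->write 0,move L,goto A. Now: state=A, head=2, tape[1..4]=0000 (head:  ^)
Step 3: in state A at pos 2, read 0 -> (A,0)->write 1,move R,goto C. Now: state=C, head=3, tape[1..4]=0100 (head:   ^)
Step 4: in state C at pos 3, read 0 -> (C,0)->write 1,move R,goto H. Now: state=H, head=4, tape[1..5]=01100 (head:    ^)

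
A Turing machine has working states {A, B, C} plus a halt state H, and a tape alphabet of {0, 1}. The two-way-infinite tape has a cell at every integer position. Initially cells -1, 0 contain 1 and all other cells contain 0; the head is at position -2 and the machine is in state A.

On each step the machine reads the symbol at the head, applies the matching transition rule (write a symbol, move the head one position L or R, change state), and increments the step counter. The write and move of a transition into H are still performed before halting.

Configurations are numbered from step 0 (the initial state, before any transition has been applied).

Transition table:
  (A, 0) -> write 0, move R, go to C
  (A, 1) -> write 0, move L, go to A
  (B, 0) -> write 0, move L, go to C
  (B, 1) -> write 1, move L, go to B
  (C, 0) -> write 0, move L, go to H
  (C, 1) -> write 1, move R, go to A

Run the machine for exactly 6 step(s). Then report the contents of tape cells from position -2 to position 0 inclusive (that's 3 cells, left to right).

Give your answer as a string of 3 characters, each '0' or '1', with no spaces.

Answer: 000

Derivation:
Step 1: in state A at pos -2, read 0 -> (A,0)->write 0,move R,goto C. Now: state=C, head=-1, tape[-3..1]=00110 (head:   ^)
Step 2: in state C at pos -1, read 1 -> (C,1)->write 1,move R,goto A. Now: state=A, head=0, tape[-3..1]=00110 (head:    ^)
Step 3: in state A at pos 0, read 1 -> (A,1)->write 0,move L,goto A. Now: state=A, head=-1, tape[-3..1]=00100 (head:   ^)
Step 4: in state A at pos -1, read 1 -> (A,1)->write 0,move L,goto A. Now: state=A, head=-2, tape[-3..1]=00000 (head:  ^)
Step 5: in state A at pos -2, read 0 -> (A,0)->write 0,move R,goto C. Now: state=C, head=-1, tape[-3..1]=00000 (head:   ^)
Step 6: in state C at pos -1, read 0 -> (C,0)->write 0,move L,goto H. Now: state=H, head=-2, tape[-3..1]=00000 (head:  ^)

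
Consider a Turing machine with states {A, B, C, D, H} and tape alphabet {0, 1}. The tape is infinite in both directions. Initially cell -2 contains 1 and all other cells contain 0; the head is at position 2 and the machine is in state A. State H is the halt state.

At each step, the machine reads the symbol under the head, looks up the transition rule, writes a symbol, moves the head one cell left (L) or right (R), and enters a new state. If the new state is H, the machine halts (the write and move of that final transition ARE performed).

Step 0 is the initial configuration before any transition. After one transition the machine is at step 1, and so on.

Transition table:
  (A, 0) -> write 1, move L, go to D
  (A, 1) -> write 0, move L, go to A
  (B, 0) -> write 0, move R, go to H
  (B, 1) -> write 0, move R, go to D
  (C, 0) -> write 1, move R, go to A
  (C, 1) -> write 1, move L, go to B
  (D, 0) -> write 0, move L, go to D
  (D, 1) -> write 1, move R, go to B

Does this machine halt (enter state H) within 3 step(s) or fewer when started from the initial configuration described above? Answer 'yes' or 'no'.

Answer: no

Derivation:
Step 1: in state A at pos 2, read 0 -> (A,0)->write 1,move L,goto D. Now: state=D, head=1, tape[-3..3]=0100010 (head:     ^)
Step 2: in state D at pos 1, read 0 -> (D,0)->write 0,move L,goto D. Now: state=D, head=0, tape[-3..3]=0100010 (head:    ^)
Step 3: in state D at pos 0, read 0 -> (D,0)->write 0,move L,goto D. Now: state=D, head=-1, tape[-3..3]=0100010 (head:   ^)
After 3 step(s): state = D (not H) -> not halted within 3 -> no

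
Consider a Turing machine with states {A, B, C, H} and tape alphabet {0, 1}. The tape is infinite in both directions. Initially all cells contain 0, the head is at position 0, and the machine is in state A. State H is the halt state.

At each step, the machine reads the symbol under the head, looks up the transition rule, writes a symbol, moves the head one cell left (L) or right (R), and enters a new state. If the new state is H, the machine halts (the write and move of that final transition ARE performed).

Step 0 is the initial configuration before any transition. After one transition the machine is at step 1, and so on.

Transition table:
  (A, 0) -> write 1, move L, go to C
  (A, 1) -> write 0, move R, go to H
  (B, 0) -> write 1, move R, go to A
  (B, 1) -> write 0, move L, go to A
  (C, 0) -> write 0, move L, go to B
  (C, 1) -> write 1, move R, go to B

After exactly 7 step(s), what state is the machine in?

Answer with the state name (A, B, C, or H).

Answer: H

Derivation:
Step 1: in state A at pos 0, read 0 -> (A,0)->write 1,move L,goto C. Now: state=C, head=-1, tape[-2..1]=0010 (head:  ^)
Step 2: in state C at pos -1, read 0 -> (C,0)->write 0,move L,goto B. Now: state=B, head=-2, tape[-3..1]=00010 (head:  ^)
Step 3: in state B at pos -2, read 0 -> (B,0)->write 1,move R,goto A. Now: state=A, head=-1, tape[-3..1]=01010 (head:   ^)
Step 4: in state A at pos -1, read 0 -> (A,0)->write 1,move L,goto C. Now: state=C, head=-2, tape[-3..1]=01110 (head:  ^)
Step 5: in state C at pos -2, read 1 -> (C,1)->write 1,move R,goto B. Now: state=B, head=-1, tape[-3..1]=01110 (head:   ^)
Step 6: in state B at pos -1, read 1 -> (B,1)->write 0,move L,goto A. Now: state=A, head=-2, tape[-3..1]=01010 (head:  ^)
Step 7: in state A at pos -2, read 1 -> (A,1)->write 0,move R,goto H. Now: state=H, head=-1, tape[-3..1]=00010 (head:   ^)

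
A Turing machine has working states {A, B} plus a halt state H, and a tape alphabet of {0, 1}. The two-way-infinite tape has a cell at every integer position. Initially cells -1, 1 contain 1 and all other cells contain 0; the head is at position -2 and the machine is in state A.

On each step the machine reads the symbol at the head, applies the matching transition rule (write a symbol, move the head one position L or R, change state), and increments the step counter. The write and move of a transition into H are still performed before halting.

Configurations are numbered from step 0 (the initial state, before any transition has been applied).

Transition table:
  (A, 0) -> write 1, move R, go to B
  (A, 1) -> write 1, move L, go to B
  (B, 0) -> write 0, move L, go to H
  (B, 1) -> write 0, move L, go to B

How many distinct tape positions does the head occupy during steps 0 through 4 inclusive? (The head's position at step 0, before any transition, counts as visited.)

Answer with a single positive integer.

Step 1: in state A at pos -2, read 0 -> (A,0)->write 1,move R,goto B. Now: state=B, head=-1, tape[-3..2]=011010 (head:   ^)
Step 2: in state B at pos -1, read 1 -> (B,1)->write 0,move L,goto B. Now: state=B, head=-2, tape[-3..2]=010010 (head:  ^)
Step 3: in state B at pos -2, read 1 -> (B,1)->write 0,move L,goto B. Now: state=B, head=-3, tape[-4..2]=0000010 (head:  ^)
Step 4: in state B at pos -3, read 0 -> (B,0)->write 0,move L,goto H. Now: state=H, head=-4, tape[-5..2]=00000010 (head:  ^)
Head positions at steps 0..4: starting at -2, distinct positions visited = {-4, -3, -2, -1} -> 4 position(s)

Answer: 4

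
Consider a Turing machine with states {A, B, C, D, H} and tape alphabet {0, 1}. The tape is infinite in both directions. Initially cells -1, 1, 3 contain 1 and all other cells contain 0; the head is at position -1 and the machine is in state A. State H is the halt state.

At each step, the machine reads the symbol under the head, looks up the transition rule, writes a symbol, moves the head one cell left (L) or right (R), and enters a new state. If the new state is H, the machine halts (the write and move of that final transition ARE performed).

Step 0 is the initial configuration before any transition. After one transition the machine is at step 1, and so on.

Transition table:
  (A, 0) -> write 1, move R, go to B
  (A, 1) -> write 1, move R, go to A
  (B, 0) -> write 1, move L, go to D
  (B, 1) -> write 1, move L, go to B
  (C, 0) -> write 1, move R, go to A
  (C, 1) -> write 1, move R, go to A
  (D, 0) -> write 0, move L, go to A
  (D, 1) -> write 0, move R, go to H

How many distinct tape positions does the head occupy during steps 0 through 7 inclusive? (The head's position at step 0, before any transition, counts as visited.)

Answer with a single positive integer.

Answer: 6

Derivation:
Step 1: in state A at pos -1, read 1 -> (A,1)->write 1,move R,goto A. Now: state=A, head=0, tape[-2..4]=0101010 (head:   ^)
Step 2: in state A at pos 0, read 0 -> (A,0)->write 1,move R,goto B. Now: state=B, head=1, tape[-2..4]=0111010 (head:    ^)
Step 3: in state B at pos 1, read 1 -> (B,1)->write 1,move L,goto B. Now: state=B, head=0, tape[-2..4]=0111010 (head:   ^)
Step 4: in state B at pos 0, read 1 -> (B,1)->write 1,move L,goto B. Now: state=B, head=-1, tape[-2..4]=0111010 (head:  ^)
Step 5: in state B at pos -1, read 1 -> (B,1)->write 1,move L,goto B. Now: state=B, head=-2, tape[-3..4]=00111010 (head:  ^)
Step 6: in state B at pos -2, read 0 -> (B,0)->write 1,move L,goto D. Now: state=D, head=-3, tape[-4..4]=001111010 (head:  ^)
Step 7: in state D at pos -3, read 0 -> (D,0)->write 0,move L,goto A. Now: state=A, head=-4, tape[-5..4]=0001111010 (head:  ^)
Head positions at steps 0..7: starting at -1, distinct positions visited = {-4, -3, -2, -1, 0, 1} -> 6 position(s)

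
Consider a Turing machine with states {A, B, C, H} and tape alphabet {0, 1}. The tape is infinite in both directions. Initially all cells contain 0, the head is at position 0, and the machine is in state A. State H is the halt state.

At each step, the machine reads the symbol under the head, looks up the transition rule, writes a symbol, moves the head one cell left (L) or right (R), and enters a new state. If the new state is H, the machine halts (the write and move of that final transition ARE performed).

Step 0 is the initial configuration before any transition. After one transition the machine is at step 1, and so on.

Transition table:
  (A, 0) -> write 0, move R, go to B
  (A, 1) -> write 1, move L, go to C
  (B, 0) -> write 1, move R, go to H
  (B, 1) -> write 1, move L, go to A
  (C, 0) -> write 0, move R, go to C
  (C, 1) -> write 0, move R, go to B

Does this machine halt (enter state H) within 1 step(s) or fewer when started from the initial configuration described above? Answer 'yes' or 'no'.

Step 1: in state A at pos 0, read 0 -> (A,0)->write 0,move R,goto B. Now: state=B, head=1, tape[-1..2]=0000 (head:   ^)
After 1 step(s): state = B (not H) -> not halted within 1 -> no

Answer: no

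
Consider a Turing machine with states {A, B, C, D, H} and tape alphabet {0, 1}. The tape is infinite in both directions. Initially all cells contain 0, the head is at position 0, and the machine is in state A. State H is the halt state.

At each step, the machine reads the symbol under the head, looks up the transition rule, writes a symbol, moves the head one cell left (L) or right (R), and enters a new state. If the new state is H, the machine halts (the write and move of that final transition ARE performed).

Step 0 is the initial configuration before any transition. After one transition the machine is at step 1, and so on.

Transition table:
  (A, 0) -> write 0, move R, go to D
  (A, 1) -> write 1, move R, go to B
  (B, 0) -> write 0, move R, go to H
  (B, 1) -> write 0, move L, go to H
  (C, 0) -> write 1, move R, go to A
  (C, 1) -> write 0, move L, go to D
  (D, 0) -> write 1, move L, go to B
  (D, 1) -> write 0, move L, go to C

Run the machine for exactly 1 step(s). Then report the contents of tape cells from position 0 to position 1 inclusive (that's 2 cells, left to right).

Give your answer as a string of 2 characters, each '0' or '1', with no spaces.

Answer: 00

Derivation:
Step 1: in state A at pos 0, read 0 -> (A,0)->write 0,move R,goto D. Now: state=D, head=1, tape[-1..2]=0000 (head:   ^)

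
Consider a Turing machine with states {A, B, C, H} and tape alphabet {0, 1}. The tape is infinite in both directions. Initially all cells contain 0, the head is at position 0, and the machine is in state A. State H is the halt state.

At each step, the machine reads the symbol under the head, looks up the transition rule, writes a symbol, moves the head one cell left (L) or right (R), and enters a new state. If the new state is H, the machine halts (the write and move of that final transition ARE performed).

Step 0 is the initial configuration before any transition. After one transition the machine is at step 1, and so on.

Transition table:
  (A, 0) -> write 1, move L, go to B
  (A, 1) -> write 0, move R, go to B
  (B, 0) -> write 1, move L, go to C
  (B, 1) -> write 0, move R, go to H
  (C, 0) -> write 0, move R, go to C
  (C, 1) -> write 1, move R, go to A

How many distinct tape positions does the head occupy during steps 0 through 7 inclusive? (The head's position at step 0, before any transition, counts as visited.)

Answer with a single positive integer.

Step 1: in state A at pos 0, read 0 -> (A,0)->write 1,move L,goto B. Now: state=B, head=-1, tape[-2..1]=0010 (head:  ^)
Step 2: in state B at pos -1, read 0 -> (B,0)->write 1,move L,goto C. Now: state=C, head=-2, tape[-3..1]=00110 (head:  ^)
Step 3: in state C at pos -2, read 0 -> (C,0)->write 0,move R,goto C. Now: state=C, head=-1, tape[-3..1]=00110 (head:   ^)
Step 4: in state C at pos -1, read 1 -> (C,1)->write 1,move R,goto A. Now: state=A, head=0, tape[-3..1]=00110 (head:    ^)
Step 5: in state A at pos 0, read 1 -> (A,1)->write 0,move R,goto B. Now: state=B, head=1, tape[-3..2]=001000 (head:     ^)
Step 6: in state B at pos 1, read 0 -> (B,0)->write 1,move L,goto C. Now: state=C, head=0, tape[-3..2]=001010 (head:    ^)
Step 7: in state C at pos 0, read 0 -> (C,0)->write 0,move R,goto C. Now: state=C, head=1, tape[-3..2]=001010 (head:     ^)
Head positions at steps 0..7: starting at 0, distinct positions visited = {-2, -1, 0, 1} -> 4 position(s)

Answer: 4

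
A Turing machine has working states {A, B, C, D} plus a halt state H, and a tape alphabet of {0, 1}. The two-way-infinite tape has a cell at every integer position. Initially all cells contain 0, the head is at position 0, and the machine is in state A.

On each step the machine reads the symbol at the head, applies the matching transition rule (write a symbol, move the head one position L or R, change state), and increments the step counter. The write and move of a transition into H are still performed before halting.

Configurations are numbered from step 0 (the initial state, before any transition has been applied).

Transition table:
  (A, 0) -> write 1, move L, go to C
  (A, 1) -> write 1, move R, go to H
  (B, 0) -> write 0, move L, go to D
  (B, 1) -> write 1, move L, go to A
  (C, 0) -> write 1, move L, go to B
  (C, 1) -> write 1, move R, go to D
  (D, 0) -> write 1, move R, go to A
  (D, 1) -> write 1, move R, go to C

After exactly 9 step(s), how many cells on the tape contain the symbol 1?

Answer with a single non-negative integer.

Answer: 4

Derivation:
Step 1: in state A at pos 0, read 0 -> (A,0)->write 1,move L,goto C. Now: state=C, head=-1, tape[-2..1]=0010 (head:  ^)
Step 2: in state C at pos -1, read 0 -> (C,0)->write 1,move L,goto B. Now: state=B, head=-2, tape[-3..1]=00110 (head:  ^)
Step 3: in state B at pos -2, read 0 -> (B,0)->write 0,move L,goto D. Now: state=D, head=-3, tape[-4..1]=000110 (head:  ^)
Step 4: in state D at pos -3, read 0 -> (D,0)->write 1,move R,goto A. Now: state=A, head=-2, tape[-4..1]=010110 (head:   ^)
Step 5: in state A at pos -2, read 0 -> (A,0)->write 1,move L,goto C. Now: state=C, head=-3, tape[-4..1]=011110 (head:  ^)
Step 6: in state C at pos -3, read 1 -> (C,1)->write 1,move R,goto D. Now: state=D, head=-2, tape[-4..1]=011110 (head:   ^)
Step 7: in state D at pos -2, read 1 -> (D,1)->write 1,move R,goto C. Now: state=C, head=-1, tape[-4..1]=011110 (head:    ^)
Step 8: in state C at pos -1, read 1 -> (C,1)->write 1,move R,goto D. Now: state=D, head=0, tape[-4..1]=011110 (head:     ^)
Step 9: in state D at pos 0, read 1 -> (D,1)->write 1,move R,goto C. Now: state=C, head=1, tape[-4..2]=0111100 (head:      ^)
Cells containing 1 after step 9: {-3, -2, -1, 0} -> 4 cell(s)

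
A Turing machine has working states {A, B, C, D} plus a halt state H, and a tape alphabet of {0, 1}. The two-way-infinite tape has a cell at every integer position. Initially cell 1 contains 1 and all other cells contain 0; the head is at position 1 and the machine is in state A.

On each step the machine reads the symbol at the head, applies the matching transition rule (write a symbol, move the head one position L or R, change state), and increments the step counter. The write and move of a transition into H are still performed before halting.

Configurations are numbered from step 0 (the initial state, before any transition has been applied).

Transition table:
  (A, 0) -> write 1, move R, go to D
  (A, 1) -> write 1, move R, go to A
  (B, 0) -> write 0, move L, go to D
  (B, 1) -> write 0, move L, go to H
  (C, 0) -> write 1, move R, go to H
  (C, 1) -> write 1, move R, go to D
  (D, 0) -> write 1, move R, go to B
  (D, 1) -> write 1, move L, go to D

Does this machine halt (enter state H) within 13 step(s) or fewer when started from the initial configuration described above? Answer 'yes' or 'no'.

Answer: yes

Derivation:
Step 1: in state A at pos 1, read 1 -> (A,1)->write 1,move R,goto A. Now: state=A, head=2, tape[0..3]=0100 (head:   ^)
Step 2: in state A at pos 2, read 0 -> (A,0)->write 1,move R,goto D. Now: state=D, head=3, tape[0..4]=01100 (head:    ^)
Step 3: in state D at pos 3, read 0 -> (D,0)->write 1,move R,goto B. Now: state=B, head=4, tape[0..5]=011100 (head:     ^)
Step 4: in state B at pos 4, read 0 -> (B,0)->write 0,move L,goto D. Now: state=D, head=3, tape[0..5]=011100 (head:    ^)
Step 5: in state D at pos 3, read 1 -> (D,1)->write 1,move L,goto D. Now: state=D, head=2, tape[0..5]=011100 (head:   ^)
Step 6: in state D at pos 2, read 1 -> (D,1)->write 1,move L,goto D. Now: state=D, head=1, tape[0..5]=011100 (head:  ^)
Step 7: in state D at pos 1, read 1 -> (D,1)->write 1,move L,goto D. Now: state=D, head=0, tape[-1..5]=0011100 (head:  ^)
Step 8: in state D at pos 0, read 0 -> (D,0)->write 1,move R,goto B. Now: state=B, head=1, tape[-1..5]=0111100 (head:   ^)
Step 9: in state B at pos 1, read 1 -> (B,1)->write 0,move L,goto H. Now: state=H, head=0, tape[-1..5]=0101100 (head:  ^)
State H reached at step 9; 9 <= 13 -> yes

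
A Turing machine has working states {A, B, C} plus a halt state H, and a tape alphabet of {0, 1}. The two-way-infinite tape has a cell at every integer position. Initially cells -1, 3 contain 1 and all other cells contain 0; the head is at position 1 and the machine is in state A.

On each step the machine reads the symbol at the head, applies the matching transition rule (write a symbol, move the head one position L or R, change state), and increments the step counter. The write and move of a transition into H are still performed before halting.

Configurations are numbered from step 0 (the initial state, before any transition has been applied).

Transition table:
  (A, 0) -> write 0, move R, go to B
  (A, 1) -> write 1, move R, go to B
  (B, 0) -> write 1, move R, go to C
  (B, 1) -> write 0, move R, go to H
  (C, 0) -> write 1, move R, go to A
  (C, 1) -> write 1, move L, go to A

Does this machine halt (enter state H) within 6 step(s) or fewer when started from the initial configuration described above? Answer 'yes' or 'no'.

Answer: yes

Derivation:
Step 1: in state A at pos 1, read 0 -> (A,0)->write 0,move R,goto B. Now: state=B, head=2, tape[-2..4]=0100010 (head:     ^)
Step 2: in state B at pos 2, read 0 -> (B,0)->write 1,move R,goto C. Now: state=C, head=3, tape[-2..4]=0100110 (head:      ^)
Step 3: in state C at pos 3, read 1 -> (C,1)->write 1,move L,goto A. Now: state=A, head=2, tape[-2..4]=0100110 (head:     ^)
Step 4: in state A at pos 2, read 1 -> (A,1)->write 1,move R,goto B. Now: state=B, head=3, tape[-2..4]=0100110 (head:      ^)
Step 5: in state B at pos 3, read 1 -> (B,1)->write 0,move R,goto H. Now: state=H, head=4, tape[-2..5]=01001000 (head:       ^)
State H reached at step 5; 5 <= 6 -> yes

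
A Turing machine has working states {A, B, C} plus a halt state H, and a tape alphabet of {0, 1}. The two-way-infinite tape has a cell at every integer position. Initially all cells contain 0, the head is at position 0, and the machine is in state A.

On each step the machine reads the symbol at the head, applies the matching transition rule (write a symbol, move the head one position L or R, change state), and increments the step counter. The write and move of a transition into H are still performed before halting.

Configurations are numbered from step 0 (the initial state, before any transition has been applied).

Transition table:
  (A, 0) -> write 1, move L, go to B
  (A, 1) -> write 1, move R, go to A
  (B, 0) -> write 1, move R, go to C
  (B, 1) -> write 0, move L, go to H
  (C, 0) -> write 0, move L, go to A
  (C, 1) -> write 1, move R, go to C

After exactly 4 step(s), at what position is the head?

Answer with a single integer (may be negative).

Answer: 0

Derivation:
Step 1: in state A at pos 0, read 0 -> (A,0)->write 1,move L,goto B. Now: state=B, head=-1, tape[-2..1]=0010 (head:  ^)
Step 2: in state B at pos -1, read 0 -> (B,0)->write 1,move R,goto C. Now: state=C, head=0, tape[-2..1]=0110 (head:   ^)
Step 3: in state C at pos 0, read 1 -> (C,1)->write 1,move R,goto C. Now: state=C, head=1, tape[-2..2]=01100 (head:    ^)
Step 4: in state C at pos 1, read 0 -> (C,0)->write 0,move L,goto A. Now: state=A, head=0, tape[-2..2]=01100 (head:   ^)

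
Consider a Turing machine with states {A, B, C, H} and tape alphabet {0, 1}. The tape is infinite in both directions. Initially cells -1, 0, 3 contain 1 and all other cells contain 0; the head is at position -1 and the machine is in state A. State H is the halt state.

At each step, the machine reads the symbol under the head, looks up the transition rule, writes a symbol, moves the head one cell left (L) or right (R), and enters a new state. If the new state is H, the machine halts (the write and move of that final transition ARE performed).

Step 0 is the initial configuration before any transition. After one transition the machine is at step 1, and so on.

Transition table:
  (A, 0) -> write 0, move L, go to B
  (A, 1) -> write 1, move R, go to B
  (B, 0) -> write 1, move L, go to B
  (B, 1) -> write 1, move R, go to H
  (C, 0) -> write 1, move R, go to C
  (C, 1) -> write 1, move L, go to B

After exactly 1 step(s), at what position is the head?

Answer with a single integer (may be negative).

Step 1: in state A at pos -1, read 1 -> (A,1)->write 1,move R,goto B. Now: state=B, head=0, tape[-2..4]=0110010 (head:   ^)

Answer: 0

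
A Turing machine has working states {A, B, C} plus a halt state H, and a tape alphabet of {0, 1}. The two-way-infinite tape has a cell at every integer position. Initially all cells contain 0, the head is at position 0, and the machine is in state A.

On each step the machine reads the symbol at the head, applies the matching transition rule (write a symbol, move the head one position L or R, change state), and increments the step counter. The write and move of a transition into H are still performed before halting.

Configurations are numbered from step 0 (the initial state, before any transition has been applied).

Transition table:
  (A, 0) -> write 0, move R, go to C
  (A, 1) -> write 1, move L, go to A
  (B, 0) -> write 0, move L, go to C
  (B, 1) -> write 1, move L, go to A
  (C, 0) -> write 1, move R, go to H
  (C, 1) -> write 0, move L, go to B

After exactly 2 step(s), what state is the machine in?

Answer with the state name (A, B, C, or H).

Step 1: in state A at pos 0, read 0 -> (A,0)->write 0,move R,goto C. Now: state=C, head=1, tape[-1..2]=0000 (head:   ^)
Step 2: in state C at pos 1, read 0 -> (C,0)->write 1,move R,goto H. Now: state=H, head=2, tape[-1..3]=00100 (head:    ^)

Answer: H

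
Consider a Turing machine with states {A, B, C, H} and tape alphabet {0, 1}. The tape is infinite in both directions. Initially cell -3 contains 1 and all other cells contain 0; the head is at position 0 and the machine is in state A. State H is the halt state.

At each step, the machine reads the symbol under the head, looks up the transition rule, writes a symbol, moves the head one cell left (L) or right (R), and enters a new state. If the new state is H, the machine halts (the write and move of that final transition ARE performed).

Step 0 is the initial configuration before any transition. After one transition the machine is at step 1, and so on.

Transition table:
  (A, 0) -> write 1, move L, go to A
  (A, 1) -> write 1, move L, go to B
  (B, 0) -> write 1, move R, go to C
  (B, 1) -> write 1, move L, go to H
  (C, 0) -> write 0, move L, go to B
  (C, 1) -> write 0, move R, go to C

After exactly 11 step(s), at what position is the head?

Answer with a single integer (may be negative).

Step 1: in state A at pos 0, read 0 -> (A,0)->write 1,move L,goto A. Now: state=A, head=-1, tape[-4..1]=010010 (head:    ^)
Step 2: in state A at pos -1, read 0 -> (A,0)->write 1,move L,goto A. Now: state=A, head=-2, tape[-4..1]=010110 (head:   ^)
Step 3: in state A at pos -2, read 0 -> (A,0)->write 1,move L,goto A. Now: state=A, head=-3, tape[-4..1]=011110 (head:  ^)
Step 4: in state A at pos -3, read 1 -> (A,1)->write 1,move L,goto B. Now: state=B, head=-4, tape[-5..1]=0011110 (head:  ^)
Step 5: in state B at pos -4, read 0 -> (B,0)->write 1,move R,goto C. Now: state=C, head=-3, tape[-5..1]=0111110 (head:   ^)
Step 6: in state C at pos -3, read 1 -> (C,1)->write 0,move R,goto C. Now: state=C, head=-2, tape[-5..1]=0101110 (head:    ^)
Step 7: in state C at pos -2, read 1 -> (C,1)->write 0,move R,goto C. Now: state=C, head=-1, tape[-5..1]=0100110 (head:     ^)
Step 8: in state C at pos -1, read 1 -> (C,1)->write 0,move R,goto C. Now: state=C, head=0, tape[-5..1]=0100010 (head:      ^)
Step 9: in state C at pos 0, read 1 -> (C,1)->write 0,move R,goto C. Now: state=C, head=1, tape[-5..2]=01000000 (head:       ^)
Step 10: in state C at pos 1, read 0 -> (C,0)->write 0,move L,goto B. Now: state=B, head=0, tape[-5..2]=01000000 (head:      ^)
Step 11: in state B at pos 0, read 0 -> (B,0)->write 1,move R,goto C. Now: state=C, head=1, tape[-5..2]=01000100 (head:       ^)

Answer: 1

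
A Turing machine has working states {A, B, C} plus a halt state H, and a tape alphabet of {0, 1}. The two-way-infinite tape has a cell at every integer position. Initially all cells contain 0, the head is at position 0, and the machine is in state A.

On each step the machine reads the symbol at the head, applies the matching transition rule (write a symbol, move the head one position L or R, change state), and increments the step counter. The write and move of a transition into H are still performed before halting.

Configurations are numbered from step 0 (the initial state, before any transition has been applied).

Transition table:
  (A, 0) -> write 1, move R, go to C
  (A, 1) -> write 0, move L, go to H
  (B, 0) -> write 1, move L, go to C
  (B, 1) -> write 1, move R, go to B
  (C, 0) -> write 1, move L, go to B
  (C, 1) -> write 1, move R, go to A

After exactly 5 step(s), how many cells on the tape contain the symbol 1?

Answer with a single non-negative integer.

Answer: 3

Derivation:
Step 1: in state A at pos 0, read 0 -> (A,0)->write 1,move R,goto C. Now: state=C, head=1, tape[-1..2]=0100 (head:   ^)
Step 2: in state C at pos 1, read 0 -> (C,0)->write 1,move L,goto B. Now: state=B, head=0, tape[-1..2]=0110 (head:  ^)
Step 3: in state B at pos 0, read 1 -> (B,1)->write 1,move R,goto B. Now: state=B, head=1, tape[-1..2]=0110 (head:   ^)
Step 4: in state B at pos 1, read 1 -> (B,1)->write 1,move R,goto B. Now: state=B, head=2, tape[-1..3]=01100 (head:    ^)
Step 5: in state B at pos 2, read 0 -> (B,0)->write 1,move L,goto C. Now: state=C, head=1, tape[-1..3]=01110 (head:   ^)
Cells containing 1 after step 5: {0, 1, 2} -> 3 cell(s)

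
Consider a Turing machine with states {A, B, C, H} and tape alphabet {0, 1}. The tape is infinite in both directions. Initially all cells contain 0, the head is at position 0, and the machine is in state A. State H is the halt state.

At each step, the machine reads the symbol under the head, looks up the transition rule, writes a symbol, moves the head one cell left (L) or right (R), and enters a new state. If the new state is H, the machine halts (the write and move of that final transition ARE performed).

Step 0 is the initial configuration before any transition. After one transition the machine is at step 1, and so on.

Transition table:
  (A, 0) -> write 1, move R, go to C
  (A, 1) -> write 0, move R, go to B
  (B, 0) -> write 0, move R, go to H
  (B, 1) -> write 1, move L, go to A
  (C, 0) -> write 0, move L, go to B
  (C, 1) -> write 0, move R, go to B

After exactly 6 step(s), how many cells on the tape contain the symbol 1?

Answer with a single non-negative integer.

Step 1: in state A at pos 0, read 0 -> (A,0)->write 1,move R,goto C. Now: state=C, head=1, tape[-1..2]=0100 (head:   ^)
Step 2: in state C at pos 1, read 0 -> (C,0)->write 0,move L,goto B. Now: state=B, head=0, tape[-1..2]=0100 (head:  ^)
Step 3: in state B at pos 0, read 1 -> (B,1)->write 1,move L,goto A. Now: state=A, head=-1, tape[-2..2]=00100 (head:  ^)
Step 4: in state A at pos -1, read 0 -> (A,0)->write 1,move R,goto C. Now: state=C, head=0, tape[-2..2]=01100 (head:   ^)
Step 5: in state C at pos 0, read 1 -> (C,1)->write 0,move R,goto B. Now: state=B, head=1, tape[-2..2]=01000 (head:    ^)
Step 6: in state B at pos 1, read 0 -> (B,0)->write 0,move R,goto H. Now: state=H, head=2, tape[-2..3]=010000 (head:     ^)
Cells containing 1 after step 6: {-1} -> 1 cell(s)

Answer: 1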